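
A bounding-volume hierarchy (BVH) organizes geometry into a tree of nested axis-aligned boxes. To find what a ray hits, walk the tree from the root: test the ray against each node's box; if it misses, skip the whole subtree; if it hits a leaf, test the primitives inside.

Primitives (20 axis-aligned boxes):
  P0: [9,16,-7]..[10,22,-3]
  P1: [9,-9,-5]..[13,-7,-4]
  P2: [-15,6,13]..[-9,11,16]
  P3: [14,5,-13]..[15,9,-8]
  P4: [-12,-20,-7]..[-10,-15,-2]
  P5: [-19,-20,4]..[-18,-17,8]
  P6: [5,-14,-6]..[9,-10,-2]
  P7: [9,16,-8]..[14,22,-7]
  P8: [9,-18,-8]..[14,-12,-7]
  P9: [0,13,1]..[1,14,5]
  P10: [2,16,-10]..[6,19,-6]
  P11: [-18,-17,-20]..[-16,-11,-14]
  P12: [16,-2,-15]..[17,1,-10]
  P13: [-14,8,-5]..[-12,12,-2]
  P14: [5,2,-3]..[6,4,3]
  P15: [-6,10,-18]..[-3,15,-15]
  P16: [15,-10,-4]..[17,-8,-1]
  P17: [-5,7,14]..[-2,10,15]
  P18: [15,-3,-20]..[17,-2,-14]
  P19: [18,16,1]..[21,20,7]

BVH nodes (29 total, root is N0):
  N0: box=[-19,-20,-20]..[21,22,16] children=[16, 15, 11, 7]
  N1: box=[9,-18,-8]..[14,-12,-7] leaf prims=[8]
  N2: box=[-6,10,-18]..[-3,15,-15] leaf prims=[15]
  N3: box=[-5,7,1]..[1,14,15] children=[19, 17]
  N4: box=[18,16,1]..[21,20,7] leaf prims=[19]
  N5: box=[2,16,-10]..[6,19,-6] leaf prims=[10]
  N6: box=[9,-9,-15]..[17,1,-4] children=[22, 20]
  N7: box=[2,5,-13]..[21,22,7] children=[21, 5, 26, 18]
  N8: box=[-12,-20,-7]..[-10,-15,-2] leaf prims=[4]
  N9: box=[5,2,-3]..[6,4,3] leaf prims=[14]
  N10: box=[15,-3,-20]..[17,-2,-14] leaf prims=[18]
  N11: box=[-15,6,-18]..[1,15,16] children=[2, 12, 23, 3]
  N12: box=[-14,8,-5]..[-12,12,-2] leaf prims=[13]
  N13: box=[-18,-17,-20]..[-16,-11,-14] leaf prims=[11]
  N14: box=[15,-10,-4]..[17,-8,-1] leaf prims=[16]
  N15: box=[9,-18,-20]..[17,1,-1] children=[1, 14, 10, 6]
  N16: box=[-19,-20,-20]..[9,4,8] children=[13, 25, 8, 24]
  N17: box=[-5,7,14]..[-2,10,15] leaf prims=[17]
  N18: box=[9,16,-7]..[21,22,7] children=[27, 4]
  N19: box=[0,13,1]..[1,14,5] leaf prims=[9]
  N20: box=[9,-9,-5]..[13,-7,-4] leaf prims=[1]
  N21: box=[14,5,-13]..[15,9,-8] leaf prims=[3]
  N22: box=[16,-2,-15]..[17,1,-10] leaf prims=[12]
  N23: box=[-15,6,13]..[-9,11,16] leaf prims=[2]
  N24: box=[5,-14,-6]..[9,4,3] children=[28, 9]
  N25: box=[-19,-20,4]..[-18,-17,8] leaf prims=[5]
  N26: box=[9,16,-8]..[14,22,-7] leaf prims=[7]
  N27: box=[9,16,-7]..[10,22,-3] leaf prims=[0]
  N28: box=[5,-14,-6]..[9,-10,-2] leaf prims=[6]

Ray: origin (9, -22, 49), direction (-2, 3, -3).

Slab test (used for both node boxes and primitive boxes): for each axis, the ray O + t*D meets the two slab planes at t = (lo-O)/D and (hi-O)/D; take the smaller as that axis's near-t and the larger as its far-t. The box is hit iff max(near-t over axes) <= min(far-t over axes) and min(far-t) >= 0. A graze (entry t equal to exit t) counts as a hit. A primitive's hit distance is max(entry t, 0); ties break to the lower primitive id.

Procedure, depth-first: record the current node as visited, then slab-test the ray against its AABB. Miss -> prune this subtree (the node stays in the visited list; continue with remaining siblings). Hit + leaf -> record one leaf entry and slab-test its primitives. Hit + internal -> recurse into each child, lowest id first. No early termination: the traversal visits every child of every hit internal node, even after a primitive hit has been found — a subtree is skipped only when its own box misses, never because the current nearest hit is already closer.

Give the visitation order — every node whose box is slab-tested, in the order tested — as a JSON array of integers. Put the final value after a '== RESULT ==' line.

Walk:
N0 x:[-6,14] y:[2/3,44/3] z:[11,23] -> hit [11,14], descend [7, 11, 15, 16]
  N7 x:[-6,7/2] y:[9,44/3] z:[14,62/3] -> miss, prune
  N11 x:[4,12] y:[28/3,37/3] z:[11,67/3] -> hit [11,12], descend [2, 3, 12, 23]
    N2 x:[6,15/2] y:[32/3,37/3] z:[64/3,67/3] -> miss, prune
    N3 x:[4,7] y:[29/3,12] z:[34/3,16] -> miss, prune
    N12 x:[21/2,23/2] y:[10,34/3] z:[17,18] -> miss, prune
    N23 x:[9,12] y:[28/3,11] z:[11,12] -> hit [11,11] leaf, test {P2@t=11}
  N15 x:[-4,0] y:[4/3,23/3] z:[50/3,23] -> miss, prune
  N16 x:[0,14] y:[2/3,26/3] z:[41/3,23] -> miss, prune

Visited [0, 7, 11, 2, 3, 12, 23, 15, 16]. Tests: 9 box, 1 leaf. Nearest: P2.

== RESULT ==
[0, 7, 11, 2, 3, 12, 23, 15, 16]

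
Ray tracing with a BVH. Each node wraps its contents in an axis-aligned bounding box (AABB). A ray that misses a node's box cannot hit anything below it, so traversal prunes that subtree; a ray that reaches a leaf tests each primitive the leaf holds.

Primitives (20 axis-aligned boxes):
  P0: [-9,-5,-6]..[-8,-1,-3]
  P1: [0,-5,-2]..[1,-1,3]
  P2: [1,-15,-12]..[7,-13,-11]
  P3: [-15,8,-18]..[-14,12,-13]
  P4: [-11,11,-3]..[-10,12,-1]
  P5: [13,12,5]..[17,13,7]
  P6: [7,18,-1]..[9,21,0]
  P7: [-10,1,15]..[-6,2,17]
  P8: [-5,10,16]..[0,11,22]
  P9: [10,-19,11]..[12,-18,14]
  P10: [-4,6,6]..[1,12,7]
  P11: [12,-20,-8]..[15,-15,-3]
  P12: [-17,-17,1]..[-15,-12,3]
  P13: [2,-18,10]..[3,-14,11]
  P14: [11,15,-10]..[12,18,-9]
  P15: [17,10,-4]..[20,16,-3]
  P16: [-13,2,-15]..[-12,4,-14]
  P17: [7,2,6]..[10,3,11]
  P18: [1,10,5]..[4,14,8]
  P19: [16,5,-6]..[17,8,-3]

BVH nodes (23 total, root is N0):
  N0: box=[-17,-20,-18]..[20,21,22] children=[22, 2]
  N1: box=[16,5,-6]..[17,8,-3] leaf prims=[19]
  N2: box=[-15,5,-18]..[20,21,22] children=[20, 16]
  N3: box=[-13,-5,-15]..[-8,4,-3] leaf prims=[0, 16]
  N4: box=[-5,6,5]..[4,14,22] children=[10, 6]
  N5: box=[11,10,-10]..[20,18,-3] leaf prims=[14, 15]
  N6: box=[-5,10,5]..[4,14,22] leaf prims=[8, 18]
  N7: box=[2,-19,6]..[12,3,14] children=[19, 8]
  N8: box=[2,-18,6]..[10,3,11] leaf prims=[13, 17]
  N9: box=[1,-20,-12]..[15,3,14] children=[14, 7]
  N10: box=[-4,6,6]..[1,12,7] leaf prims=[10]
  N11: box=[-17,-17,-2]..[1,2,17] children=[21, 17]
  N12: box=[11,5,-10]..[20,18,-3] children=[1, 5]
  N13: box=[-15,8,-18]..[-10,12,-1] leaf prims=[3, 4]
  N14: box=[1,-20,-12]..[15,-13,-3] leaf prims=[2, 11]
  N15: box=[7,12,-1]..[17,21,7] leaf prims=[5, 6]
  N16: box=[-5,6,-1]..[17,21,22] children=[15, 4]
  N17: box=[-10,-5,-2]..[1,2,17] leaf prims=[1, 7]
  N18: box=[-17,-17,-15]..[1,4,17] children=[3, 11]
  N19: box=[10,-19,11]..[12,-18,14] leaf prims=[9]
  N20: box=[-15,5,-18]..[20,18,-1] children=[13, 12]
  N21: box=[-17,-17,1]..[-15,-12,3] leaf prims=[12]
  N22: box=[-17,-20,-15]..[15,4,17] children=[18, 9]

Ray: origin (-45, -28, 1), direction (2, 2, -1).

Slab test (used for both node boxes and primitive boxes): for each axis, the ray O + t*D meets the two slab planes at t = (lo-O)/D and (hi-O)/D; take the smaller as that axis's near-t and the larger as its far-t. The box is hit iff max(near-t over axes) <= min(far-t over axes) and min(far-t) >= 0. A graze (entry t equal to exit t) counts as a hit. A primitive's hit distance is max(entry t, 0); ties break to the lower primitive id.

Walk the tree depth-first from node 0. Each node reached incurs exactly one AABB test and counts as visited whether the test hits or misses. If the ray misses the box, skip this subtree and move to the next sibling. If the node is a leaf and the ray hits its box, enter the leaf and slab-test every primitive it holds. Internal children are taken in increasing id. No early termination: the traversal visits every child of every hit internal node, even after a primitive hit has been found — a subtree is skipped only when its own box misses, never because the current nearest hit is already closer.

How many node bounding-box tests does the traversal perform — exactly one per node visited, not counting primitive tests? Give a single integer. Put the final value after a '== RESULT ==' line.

Trace the traversal:
N0 x:[14,65/2] y:[4,49/2] z:[-21,19] -> hit [14,19], descend [2, 22]
  N2 x:[15,65/2] y:[33/2,49/2] z:[-21,19] -> hit [33/2,19], descend [16, 20]
    N16 x:[20,31] y:[17,49/2] z:[-21,2] -> miss, prune
    N20 x:[15,65/2] y:[33/2,23] z:[2,19] -> hit [33/2,19], descend [12, 13]
      N12 x:[28,65/2] y:[33/2,23] z:[4,11] -> miss, prune
      N13 x:[15,35/2] y:[18,20] z:[2,19] -> miss, prune
  N22 x:[14,30] y:[4,16] z:[-16,16] -> hit [14,16], descend [9, 18]
    N9 x:[23,30] y:[4,31/2] z:[-13,13] -> miss, prune
    N18 x:[14,23] y:[11/2,16] z:[-16,16] -> hit [14,16], descend [3, 11]
      N3 x:[16,37/2] y:[23/2,16] z:[4,16] -> hit [16,16] leaf, test {P0(miss), P16@t=16}
      N11 x:[14,23] y:[11/2,15] z:[-16,3] -> miss, prune

11 AABB tests over nodes [0, 2, 16, 20, 12, 13, 22, 9, 18, 3, 11]; 1 leaf entered; closest P16.

== RESULT ==
11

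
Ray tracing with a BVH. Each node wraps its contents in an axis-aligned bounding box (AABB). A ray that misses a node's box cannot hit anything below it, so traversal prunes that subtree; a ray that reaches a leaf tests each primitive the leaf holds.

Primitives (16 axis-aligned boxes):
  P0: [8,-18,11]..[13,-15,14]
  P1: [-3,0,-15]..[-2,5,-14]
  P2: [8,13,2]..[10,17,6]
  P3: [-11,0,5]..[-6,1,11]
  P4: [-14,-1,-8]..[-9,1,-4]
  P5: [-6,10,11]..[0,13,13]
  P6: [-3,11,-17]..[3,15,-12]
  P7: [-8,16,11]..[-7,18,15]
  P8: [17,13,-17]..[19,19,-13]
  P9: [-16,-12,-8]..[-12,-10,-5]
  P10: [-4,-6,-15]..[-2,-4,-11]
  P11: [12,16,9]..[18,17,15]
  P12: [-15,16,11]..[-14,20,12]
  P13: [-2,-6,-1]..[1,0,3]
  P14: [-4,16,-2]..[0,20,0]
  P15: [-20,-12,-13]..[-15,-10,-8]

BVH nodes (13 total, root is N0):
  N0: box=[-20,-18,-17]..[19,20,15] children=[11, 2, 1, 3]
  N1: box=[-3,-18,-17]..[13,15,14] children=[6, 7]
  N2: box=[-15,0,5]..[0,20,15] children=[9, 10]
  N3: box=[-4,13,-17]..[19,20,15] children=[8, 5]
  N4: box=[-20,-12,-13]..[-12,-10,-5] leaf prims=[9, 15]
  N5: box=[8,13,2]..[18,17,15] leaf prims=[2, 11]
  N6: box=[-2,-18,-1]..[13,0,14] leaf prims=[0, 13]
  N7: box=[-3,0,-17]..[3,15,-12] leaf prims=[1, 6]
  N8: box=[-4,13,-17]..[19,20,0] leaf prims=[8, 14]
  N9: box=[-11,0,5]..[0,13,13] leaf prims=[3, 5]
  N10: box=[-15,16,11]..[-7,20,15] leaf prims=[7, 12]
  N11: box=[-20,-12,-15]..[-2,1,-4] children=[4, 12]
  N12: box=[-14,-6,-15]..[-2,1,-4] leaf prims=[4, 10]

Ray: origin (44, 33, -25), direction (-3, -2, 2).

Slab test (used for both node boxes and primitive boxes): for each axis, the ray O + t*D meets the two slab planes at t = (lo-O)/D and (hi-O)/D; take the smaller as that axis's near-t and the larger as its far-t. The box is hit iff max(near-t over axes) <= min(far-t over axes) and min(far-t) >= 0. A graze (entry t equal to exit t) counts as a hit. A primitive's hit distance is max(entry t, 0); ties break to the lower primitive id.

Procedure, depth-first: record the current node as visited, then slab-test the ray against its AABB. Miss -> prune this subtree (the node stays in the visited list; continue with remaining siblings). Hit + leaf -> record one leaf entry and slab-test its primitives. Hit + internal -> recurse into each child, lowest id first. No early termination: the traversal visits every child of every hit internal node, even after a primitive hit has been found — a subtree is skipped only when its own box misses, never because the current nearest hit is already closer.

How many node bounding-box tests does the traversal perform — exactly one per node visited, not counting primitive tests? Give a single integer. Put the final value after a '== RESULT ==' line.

Trace the traversal:
N0 x:[25/3,64/3] y:[13/2,51/2] z:[4,20] -> hit [25/3,20], descend [1, 2, 3, 11]
  N1 x:[31/3,47/3] y:[9,51/2] z:[4,39/2] -> hit [31/3,47/3], descend [6, 7]
    N6 x:[31/3,46/3] y:[33/2,51/2] z:[12,39/2] -> miss, prune
    N7 x:[41/3,47/3] y:[9,33/2] z:[4,13/2] -> miss, prune
  N2 x:[44/3,59/3] y:[13/2,33/2] z:[15,20] -> hit [15,33/2], descend [9, 10]
    N9 x:[44/3,55/3] y:[10,33/2] z:[15,19] -> hit [15,33/2] leaf, test {P3(miss), P5(miss)}
    N10 x:[17,59/3] y:[13/2,17/2] z:[18,20] -> miss, prune
  N3 x:[25/3,16] y:[13/2,10] z:[4,20] -> hit [25/3,10], descend [5, 8]
    N5 x:[26/3,12] y:[8,10] z:[27/2,20] -> miss, prune
    N8 x:[25/3,16] y:[13/2,10] z:[4,25/2] -> hit [25/3,10] leaf, test {P8(miss), P14(miss)}
  N11 x:[46/3,64/3] y:[16,45/2] z:[5,21/2] -> miss, prune

Visited [0, 1, 6, 7, 2, 9, 10, 3, 5, 8, 11]. Tests: 11 box, 2 leaf. Nearest: miss.

== RESULT ==
11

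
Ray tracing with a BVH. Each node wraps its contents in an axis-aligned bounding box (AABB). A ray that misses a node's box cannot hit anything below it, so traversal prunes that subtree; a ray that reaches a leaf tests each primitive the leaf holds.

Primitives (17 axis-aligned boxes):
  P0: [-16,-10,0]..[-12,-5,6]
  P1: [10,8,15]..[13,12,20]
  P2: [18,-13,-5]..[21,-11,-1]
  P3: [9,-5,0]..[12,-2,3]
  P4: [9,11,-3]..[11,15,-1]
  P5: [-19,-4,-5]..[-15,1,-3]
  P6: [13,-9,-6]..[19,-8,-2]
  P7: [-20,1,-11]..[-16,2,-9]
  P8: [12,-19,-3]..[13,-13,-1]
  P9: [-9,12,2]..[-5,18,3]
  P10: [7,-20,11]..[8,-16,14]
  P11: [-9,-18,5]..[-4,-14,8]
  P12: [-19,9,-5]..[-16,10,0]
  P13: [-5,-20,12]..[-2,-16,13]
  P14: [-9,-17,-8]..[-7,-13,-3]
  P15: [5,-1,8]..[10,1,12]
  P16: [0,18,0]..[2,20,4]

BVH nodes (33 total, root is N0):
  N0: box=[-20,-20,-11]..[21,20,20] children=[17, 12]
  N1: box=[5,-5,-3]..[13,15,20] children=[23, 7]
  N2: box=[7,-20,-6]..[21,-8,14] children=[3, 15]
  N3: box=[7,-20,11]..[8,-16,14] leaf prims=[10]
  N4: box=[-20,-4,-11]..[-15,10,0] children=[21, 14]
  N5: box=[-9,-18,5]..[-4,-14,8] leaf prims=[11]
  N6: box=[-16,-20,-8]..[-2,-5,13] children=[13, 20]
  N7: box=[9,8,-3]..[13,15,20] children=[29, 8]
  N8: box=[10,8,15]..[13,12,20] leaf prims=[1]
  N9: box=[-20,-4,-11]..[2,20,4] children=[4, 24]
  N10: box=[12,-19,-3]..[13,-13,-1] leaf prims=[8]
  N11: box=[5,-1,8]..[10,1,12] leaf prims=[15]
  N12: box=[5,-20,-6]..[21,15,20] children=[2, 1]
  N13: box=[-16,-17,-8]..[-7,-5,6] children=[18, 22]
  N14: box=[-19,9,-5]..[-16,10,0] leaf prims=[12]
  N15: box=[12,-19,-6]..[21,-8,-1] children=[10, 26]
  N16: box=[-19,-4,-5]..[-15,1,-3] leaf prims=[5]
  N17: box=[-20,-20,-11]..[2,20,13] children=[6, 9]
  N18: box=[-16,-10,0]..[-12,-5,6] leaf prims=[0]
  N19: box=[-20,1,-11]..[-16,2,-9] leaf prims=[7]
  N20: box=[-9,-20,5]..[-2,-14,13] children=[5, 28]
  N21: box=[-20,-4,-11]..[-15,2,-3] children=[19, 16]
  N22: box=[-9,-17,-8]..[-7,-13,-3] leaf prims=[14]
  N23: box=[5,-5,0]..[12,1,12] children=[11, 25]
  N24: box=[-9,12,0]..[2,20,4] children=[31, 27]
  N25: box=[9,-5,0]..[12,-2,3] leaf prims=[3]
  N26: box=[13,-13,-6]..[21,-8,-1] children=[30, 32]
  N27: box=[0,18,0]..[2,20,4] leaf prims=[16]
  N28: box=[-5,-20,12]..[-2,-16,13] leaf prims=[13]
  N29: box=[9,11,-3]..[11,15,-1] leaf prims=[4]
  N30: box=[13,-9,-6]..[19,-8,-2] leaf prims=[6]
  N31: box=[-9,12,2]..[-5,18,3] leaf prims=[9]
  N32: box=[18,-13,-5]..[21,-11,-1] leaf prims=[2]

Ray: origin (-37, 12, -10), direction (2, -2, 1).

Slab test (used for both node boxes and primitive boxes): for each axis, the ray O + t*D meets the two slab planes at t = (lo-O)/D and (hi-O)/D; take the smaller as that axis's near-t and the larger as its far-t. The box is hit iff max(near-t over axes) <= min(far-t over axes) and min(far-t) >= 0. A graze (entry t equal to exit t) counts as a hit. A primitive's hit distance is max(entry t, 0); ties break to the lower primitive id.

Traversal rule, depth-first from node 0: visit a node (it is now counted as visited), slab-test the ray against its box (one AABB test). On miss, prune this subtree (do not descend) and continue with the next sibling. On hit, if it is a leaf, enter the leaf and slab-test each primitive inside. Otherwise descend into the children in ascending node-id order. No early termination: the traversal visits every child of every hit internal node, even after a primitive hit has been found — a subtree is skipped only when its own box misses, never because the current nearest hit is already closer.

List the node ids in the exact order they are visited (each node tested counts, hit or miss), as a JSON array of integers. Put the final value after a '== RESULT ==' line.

Trace the traversal:
N0 x:[17/2,29] y:[-4,16] z:[-1,30] -> hit [17/2,16], descend [12, 17]
  N12 x:[21,29] y:[-3/2,16] z:[4,30] -> miss, prune
  N17 x:[17/2,39/2] y:[-4,16] z:[-1,23] -> hit [17/2,16], descend [6, 9]
    N6 x:[21/2,35/2] y:[17/2,16] z:[2,23] -> hit [21/2,16], descend [13, 20]
      N13 x:[21/2,15] y:[17/2,29/2] z:[2,16] -> hit [21/2,29/2], descend [18, 22]
        N18 x:[21/2,25/2] y:[17/2,11] z:[10,16] -> hit [21/2,11] leaf, test {P0@t=21/2}
        N22 x:[14,15] y:[25/2,29/2] z:[2,7] -> miss, prune
      N20 x:[14,35/2] y:[13,16] z:[15,23] -> hit [15,16], descend [5, 28]
        N5 x:[14,33/2] y:[13,15] z:[15,18] -> hit [15,15] leaf, test {P11@t=15}
        N28 x:[16,35/2] y:[14,16] z:[22,23] -> miss, prune
    N9 x:[17/2,39/2] y:[-4,8] z:[-1,14] -> miss, prune

Visited [0, 12, 17, 6, 13, 18, 22, 20, 5, 28, 9]. Tests: 11 box, 2 leaf. Nearest: P0.

== RESULT ==
[0, 12, 17, 6, 13, 18, 22, 20, 5, 28, 9]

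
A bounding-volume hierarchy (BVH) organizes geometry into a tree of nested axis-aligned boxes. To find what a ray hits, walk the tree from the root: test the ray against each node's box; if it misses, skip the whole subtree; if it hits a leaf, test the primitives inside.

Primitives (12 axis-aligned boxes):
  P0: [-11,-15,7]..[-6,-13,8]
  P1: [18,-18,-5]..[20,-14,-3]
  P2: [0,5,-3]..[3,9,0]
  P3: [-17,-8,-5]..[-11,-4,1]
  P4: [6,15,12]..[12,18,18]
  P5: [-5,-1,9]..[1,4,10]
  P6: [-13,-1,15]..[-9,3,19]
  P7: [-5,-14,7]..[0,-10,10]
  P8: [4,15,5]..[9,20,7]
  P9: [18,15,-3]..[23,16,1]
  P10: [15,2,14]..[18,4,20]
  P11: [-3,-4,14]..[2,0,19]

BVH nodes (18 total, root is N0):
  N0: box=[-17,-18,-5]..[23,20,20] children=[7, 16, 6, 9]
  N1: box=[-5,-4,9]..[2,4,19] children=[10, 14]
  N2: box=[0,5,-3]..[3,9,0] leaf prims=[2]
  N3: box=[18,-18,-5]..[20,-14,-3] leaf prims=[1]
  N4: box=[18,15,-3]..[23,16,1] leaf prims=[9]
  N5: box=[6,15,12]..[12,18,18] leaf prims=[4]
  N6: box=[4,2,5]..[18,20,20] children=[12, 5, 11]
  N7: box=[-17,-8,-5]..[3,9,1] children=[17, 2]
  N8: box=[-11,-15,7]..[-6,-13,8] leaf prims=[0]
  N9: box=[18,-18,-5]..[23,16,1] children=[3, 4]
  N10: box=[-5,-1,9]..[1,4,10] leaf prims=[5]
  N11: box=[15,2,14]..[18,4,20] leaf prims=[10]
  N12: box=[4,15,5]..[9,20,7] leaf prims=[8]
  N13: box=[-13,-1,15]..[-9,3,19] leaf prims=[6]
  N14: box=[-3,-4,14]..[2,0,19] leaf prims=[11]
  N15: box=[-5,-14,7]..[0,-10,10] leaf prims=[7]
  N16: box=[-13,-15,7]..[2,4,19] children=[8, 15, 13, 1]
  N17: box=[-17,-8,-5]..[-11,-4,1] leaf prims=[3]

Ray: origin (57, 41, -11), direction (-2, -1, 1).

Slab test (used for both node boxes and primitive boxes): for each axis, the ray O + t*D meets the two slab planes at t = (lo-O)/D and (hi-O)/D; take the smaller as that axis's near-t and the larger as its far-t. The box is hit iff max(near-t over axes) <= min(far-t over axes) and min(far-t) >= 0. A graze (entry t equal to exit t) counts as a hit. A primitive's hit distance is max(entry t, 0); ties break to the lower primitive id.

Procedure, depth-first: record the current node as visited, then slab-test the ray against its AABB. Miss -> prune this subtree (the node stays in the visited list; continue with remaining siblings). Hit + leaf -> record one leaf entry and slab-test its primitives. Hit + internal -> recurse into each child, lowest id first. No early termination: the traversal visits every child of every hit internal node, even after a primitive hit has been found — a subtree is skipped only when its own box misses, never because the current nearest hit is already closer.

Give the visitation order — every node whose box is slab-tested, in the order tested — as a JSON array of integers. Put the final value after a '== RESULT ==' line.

Traverse from the root:
N0 x:[17,37] y:[21,59] z:[6,31] -> hit [21,31], descend [6, 7, 9, 16]
  N6 x:[39/2,53/2] y:[21,39] z:[16,31] -> hit [21,53/2], descend [5, 11, 12]
    N5 x:[45/2,51/2] y:[23,26] z:[23,29] -> hit [23,51/2] leaf, test {P4@t=23}
    N11 x:[39/2,21] y:[37,39] z:[25,31] -> miss, prune
    N12 x:[24,53/2] y:[21,26] z:[16,18] -> miss, prune
  N7 x:[27,37] y:[32,49] z:[6,12] -> miss, prune
  N9 x:[17,39/2] y:[25,59] z:[6,12] -> miss, prune
  N16 x:[55/2,35] y:[37,56] z:[18,30] -> miss, prune

8 AABB tests over nodes [0, 6, 5, 11, 12, 7, 9, 16]; 1 leaf entered; closest P4.

== RESULT ==
[0, 6, 5, 11, 12, 7, 9, 16]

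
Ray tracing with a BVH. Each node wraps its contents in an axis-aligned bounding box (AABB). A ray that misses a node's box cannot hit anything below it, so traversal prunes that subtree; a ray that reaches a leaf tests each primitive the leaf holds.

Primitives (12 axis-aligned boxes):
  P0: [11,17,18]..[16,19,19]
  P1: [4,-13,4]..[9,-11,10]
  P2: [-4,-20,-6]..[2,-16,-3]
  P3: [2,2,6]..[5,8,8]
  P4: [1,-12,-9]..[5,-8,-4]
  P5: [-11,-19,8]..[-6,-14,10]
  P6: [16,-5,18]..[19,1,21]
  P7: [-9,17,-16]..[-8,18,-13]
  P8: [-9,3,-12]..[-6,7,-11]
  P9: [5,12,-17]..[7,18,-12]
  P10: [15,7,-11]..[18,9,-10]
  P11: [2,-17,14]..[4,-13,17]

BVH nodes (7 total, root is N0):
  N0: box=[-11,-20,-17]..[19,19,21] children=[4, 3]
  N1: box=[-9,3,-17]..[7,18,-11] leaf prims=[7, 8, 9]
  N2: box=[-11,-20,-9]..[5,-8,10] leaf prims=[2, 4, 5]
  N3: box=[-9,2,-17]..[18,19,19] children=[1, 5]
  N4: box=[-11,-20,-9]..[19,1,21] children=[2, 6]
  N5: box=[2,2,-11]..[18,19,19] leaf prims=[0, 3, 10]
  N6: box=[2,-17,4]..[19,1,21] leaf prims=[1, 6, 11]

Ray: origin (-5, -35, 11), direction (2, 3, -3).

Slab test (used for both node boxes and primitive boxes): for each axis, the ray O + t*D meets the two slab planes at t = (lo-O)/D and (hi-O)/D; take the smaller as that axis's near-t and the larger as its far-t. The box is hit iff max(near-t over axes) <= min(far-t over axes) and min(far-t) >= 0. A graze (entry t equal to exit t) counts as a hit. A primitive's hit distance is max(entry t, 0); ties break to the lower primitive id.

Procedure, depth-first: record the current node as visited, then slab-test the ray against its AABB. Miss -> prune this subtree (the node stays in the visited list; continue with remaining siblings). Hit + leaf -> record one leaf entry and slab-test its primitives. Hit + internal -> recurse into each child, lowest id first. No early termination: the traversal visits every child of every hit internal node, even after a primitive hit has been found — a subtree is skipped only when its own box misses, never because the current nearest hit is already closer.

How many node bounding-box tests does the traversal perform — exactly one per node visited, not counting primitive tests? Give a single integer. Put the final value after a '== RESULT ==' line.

Walk:
N0 x:[-3,12] y:[5,18] z:[-10/3,28/3] -> hit [5,28/3], descend [3, 4]
  N3 x:[-2,23/2] y:[37/3,18] z:[-8/3,28/3] -> miss, prune
  N4 x:[-3,12] y:[5,12] z:[-10/3,20/3] -> hit [5,20/3], descend [2, 6]
    N2 x:[-3,5] y:[5,9] z:[1/3,20/3] -> hit [5,5] leaf, test {P2(miss), P4(miss), P5(miss)}
    N6 x:[7/2,12] y:[6,12] z:[-10/3,7/3] -> miss, prune

Visited [0, 3, 4, 2, 6]. Tests: 5 box, 1 leaf. Nearest: miss.

== RESULT ==
5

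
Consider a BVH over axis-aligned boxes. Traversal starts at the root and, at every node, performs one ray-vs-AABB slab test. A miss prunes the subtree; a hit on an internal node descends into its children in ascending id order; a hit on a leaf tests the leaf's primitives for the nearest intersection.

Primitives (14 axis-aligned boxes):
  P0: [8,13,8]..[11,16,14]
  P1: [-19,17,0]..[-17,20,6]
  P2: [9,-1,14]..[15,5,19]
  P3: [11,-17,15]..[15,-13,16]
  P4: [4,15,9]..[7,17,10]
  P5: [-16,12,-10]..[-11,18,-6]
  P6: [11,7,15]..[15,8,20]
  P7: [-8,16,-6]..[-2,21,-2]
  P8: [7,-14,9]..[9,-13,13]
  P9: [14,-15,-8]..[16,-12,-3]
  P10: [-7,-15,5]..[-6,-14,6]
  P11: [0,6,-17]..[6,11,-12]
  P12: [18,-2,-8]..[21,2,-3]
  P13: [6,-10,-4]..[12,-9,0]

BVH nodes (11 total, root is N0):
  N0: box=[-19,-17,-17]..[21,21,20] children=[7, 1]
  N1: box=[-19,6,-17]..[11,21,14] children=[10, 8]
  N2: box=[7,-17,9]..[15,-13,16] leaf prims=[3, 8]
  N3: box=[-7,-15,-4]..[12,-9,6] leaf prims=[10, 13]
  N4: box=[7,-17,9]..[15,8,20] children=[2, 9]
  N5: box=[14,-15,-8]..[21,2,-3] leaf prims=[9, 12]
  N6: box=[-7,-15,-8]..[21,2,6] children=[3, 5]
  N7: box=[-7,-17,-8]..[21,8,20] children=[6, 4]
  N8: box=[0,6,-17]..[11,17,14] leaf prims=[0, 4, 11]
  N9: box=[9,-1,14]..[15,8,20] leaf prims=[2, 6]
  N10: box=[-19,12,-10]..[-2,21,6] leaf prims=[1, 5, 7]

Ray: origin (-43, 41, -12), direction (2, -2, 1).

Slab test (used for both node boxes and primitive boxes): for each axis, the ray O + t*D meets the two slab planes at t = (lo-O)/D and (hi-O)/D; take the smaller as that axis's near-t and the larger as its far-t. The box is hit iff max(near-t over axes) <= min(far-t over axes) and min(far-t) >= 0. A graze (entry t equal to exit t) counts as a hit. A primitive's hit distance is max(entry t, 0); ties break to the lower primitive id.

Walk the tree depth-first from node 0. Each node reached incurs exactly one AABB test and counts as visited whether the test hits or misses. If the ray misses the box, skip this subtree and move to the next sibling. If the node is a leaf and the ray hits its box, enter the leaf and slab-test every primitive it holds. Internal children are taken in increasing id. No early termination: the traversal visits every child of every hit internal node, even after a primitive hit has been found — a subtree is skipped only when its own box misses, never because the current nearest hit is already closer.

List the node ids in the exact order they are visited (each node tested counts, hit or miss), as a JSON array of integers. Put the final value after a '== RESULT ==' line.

Traverse from the root:
N0 x:[12,32] y:[10,29] z:[-5,32] -> hit [12,29], descend [1, 7]
  N1 x:[12,27] y:[10,35/2] z:[-5,26] -> hit [12,35/2], descend [8, 10]
    N8 x:[43/2,27] y:[12,35/2] z:[-5,26] -> miss, prune
    N10 x:[12,41/2] y:[10,29/2] z:[2,18] -> hit [12,29/2] leaf, test {P1@t=12, P5(miss), P7(miss)}
  N7 x:[18,32] y:[33/2,29] z:[4,32] -> hit [18,29], descend [4, 6]
    N4 x:[25,29] y:[33/2,29] z:[21,32] -> hit [25,29], descend [2, 9]
      N2 x:[25,29] y:[27,29] z:[21,28] -> hit [27,28] leaf, test {P3@t=27, P8(miss)}
      N9 x:[26,29] y:[33/2,21] z:[26,32] -> miss, prune
    N6 x:[18,32] y:[39/2,28] z:[4,18] -> miss, prune

Visited [0, 1, 8, 10, 7, 4, 2, 9, 6]. Tests: 9 box, 2 leaf. Nearest: P1.

== RESULT ==
[0, 1, 8, 10, 7, 4, 2, 9, 6]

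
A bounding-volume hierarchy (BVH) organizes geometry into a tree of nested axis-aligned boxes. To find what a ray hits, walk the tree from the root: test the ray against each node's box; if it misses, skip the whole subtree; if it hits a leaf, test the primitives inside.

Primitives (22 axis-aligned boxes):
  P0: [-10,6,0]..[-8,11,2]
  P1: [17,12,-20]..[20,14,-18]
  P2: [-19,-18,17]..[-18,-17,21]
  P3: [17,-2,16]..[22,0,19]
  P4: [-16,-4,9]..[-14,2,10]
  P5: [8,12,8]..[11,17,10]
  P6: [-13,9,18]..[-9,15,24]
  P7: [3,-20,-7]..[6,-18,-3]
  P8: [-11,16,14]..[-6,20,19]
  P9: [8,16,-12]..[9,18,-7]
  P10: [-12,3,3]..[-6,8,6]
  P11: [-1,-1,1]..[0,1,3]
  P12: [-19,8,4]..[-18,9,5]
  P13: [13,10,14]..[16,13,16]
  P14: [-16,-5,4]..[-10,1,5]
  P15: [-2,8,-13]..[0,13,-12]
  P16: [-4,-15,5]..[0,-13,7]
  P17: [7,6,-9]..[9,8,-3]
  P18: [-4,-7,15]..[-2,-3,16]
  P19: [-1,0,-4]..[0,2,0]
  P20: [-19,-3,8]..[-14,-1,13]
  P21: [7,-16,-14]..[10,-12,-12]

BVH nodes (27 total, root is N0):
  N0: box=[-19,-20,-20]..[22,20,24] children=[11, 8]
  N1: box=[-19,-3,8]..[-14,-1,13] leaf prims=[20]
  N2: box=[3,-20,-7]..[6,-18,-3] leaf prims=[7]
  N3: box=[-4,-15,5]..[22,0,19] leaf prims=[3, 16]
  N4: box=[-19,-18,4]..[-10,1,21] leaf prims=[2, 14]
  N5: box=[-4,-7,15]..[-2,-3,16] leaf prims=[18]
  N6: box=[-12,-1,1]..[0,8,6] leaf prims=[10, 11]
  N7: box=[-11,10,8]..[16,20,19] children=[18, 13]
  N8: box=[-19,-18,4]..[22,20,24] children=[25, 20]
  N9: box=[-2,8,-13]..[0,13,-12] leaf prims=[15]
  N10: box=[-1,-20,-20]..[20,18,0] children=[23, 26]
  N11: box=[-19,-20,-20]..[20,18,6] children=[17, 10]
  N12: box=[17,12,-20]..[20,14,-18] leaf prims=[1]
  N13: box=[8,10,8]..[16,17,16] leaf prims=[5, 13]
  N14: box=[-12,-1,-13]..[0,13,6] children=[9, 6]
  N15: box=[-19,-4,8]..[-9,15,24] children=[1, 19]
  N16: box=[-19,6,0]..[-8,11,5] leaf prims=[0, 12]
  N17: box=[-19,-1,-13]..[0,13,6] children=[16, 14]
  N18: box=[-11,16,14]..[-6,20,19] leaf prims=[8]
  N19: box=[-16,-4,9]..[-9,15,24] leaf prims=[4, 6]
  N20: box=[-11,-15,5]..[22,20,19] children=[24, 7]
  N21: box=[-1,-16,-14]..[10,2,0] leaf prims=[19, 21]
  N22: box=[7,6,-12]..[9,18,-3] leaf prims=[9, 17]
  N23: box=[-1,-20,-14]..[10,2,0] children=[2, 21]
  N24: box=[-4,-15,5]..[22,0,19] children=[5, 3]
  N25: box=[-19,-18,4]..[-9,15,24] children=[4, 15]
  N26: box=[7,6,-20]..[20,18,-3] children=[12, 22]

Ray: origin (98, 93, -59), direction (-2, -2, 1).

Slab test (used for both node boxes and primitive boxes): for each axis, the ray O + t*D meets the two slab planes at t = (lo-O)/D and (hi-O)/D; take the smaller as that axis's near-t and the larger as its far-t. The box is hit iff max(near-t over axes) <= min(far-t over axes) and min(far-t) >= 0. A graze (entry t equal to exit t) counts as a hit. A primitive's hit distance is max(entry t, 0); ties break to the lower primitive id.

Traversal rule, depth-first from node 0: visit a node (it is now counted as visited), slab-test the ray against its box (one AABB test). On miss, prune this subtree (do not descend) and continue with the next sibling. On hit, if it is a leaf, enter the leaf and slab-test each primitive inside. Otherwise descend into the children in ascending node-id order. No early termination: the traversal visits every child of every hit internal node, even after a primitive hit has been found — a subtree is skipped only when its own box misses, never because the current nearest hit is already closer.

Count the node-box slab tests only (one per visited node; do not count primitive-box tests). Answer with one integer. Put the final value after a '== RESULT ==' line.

Traverse from the root:
N0 x:[38,117/2] y:[73/2,113/2] z:[39,83] -> hit [39,113/2], descend [8, 11]
  N8 x:[38,117/2] y:[73/2,111/2] z:[63,83] -> miss, prune
  N11 x:[39,117/2] y:[75/2,113/2] z:[39,65] -> hit [39,113/2], descend [10, 17]
    N10 x:[39,99/2] y:[75/2,113/2] z:[39,59] -> hit [39,99/2], descend [23, 26]
      N23 x:[44,99/2] y:[91/2,113/2] z:[45,59] -> hit [91/2,99/2], descend [2, 21]
        N2 x:[46,95/2] y:[111/2,113/2] z:[52,56] -> miss, prune
        N21 x:[44,99/2] y:[91/2,109/2] z:[45,59] -> hit [91/2,99/2] leaf, test {P19(miss), P21(miss)}
      N26 x:[39,91/2] y:[75/2,87/2] z:[39,56] -> hit [39,87/2], descend [12, 22]
        N12 x:[39,81/2] y:[79/2,81/2] z:[39,41] -> hit [79/2,81/2] leaf, test {P1@t=79/2}
        N22 x:[89/2,91/2] y:[75/2,87/2] z:[47,56] -> miss, prune
    N17 x:[49,117/2] y:[40,47] z:[46,65] -> miss, prune

11 AABB tests over nodes [0, 8, 11, 10, 23, 2, 21, 26, 12, 22, 17]; 2 leaves entered; closest P1.

== RESULT ==
11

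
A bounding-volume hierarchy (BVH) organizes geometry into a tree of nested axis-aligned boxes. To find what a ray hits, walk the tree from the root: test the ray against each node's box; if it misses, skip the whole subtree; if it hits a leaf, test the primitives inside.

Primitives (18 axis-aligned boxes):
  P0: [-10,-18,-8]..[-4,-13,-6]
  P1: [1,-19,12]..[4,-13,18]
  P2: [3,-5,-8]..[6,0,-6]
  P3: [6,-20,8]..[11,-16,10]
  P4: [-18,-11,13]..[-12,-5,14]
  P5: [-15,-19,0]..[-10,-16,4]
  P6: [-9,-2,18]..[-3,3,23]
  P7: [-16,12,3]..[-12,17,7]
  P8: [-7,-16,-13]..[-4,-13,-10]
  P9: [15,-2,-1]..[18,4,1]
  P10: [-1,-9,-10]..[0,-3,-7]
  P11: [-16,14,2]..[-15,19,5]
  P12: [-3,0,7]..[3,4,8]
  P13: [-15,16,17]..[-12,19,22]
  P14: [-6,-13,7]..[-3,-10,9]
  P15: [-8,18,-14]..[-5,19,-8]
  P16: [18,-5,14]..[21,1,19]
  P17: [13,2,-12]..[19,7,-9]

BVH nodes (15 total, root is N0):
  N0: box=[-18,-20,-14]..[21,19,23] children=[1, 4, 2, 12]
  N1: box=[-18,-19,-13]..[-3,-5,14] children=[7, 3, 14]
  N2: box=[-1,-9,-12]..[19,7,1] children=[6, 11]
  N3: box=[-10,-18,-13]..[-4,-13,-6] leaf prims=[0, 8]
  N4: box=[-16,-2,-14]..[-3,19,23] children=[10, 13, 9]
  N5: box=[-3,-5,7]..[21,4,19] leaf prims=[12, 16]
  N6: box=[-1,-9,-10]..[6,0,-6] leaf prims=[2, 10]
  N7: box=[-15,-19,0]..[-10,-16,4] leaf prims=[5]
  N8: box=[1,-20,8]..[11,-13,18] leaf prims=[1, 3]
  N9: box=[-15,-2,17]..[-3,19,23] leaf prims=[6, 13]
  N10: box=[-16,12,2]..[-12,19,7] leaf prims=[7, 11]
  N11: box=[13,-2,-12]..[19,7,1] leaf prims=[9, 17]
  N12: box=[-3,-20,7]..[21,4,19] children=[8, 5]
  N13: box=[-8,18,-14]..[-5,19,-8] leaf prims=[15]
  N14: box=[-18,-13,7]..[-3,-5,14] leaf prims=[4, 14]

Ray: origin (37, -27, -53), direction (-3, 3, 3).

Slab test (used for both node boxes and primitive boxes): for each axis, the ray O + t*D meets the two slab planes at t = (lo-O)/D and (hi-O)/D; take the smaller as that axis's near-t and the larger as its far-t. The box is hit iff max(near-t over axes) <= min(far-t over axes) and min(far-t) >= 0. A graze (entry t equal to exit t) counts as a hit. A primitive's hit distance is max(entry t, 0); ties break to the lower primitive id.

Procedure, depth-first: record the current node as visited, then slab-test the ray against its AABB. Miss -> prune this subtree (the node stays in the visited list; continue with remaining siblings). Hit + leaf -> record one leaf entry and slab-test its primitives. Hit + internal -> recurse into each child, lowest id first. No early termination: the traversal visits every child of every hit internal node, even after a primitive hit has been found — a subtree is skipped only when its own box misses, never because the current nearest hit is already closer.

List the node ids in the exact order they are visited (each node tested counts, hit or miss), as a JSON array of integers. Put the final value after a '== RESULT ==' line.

Traverse from the root:
N0 x:[16/3,55/3] y:[7/3,46/3] z:[13,76/3] -> hit [13,46/3], descend [1, 2, 4, 12]
  N1 x:[40/3,55/3] y:[8/3,22/3] z:[40/3,67/3] -> miss, prune
  N2 x:[6,38/3] y:[6,34/3] z:[41/3,18] -> miss, prune
  N4 x:[40/3,53/3] y:[25/3,46/3] z:[13,76/3] -> hit [40/3,46/3], descend [9, 10, 13]
    N9 x:[40/3,52/3] y:[25/3,46/3] z:[70/3,76/3] -> miss, prune
    N10 x:[49/3,53/3] y:[13,46/3] z:[55/3,20] -> miss, prune
    N13 x:[14,15] y:[15,46/3] z:[13,15] -> hit [15,15] leaf, test {P15@t=15}
  N12 x:[16/3,40/3] y:[7/3,31/3] z:[20,24] -> miss, prune

order=[0, 1, 2, 4, 9, 10, 13, 12]  |boxes|=8  |leaves|=1  hit=P15

== RESULT ==
[0, 1, 2, 4, 9, 10, 13, 12]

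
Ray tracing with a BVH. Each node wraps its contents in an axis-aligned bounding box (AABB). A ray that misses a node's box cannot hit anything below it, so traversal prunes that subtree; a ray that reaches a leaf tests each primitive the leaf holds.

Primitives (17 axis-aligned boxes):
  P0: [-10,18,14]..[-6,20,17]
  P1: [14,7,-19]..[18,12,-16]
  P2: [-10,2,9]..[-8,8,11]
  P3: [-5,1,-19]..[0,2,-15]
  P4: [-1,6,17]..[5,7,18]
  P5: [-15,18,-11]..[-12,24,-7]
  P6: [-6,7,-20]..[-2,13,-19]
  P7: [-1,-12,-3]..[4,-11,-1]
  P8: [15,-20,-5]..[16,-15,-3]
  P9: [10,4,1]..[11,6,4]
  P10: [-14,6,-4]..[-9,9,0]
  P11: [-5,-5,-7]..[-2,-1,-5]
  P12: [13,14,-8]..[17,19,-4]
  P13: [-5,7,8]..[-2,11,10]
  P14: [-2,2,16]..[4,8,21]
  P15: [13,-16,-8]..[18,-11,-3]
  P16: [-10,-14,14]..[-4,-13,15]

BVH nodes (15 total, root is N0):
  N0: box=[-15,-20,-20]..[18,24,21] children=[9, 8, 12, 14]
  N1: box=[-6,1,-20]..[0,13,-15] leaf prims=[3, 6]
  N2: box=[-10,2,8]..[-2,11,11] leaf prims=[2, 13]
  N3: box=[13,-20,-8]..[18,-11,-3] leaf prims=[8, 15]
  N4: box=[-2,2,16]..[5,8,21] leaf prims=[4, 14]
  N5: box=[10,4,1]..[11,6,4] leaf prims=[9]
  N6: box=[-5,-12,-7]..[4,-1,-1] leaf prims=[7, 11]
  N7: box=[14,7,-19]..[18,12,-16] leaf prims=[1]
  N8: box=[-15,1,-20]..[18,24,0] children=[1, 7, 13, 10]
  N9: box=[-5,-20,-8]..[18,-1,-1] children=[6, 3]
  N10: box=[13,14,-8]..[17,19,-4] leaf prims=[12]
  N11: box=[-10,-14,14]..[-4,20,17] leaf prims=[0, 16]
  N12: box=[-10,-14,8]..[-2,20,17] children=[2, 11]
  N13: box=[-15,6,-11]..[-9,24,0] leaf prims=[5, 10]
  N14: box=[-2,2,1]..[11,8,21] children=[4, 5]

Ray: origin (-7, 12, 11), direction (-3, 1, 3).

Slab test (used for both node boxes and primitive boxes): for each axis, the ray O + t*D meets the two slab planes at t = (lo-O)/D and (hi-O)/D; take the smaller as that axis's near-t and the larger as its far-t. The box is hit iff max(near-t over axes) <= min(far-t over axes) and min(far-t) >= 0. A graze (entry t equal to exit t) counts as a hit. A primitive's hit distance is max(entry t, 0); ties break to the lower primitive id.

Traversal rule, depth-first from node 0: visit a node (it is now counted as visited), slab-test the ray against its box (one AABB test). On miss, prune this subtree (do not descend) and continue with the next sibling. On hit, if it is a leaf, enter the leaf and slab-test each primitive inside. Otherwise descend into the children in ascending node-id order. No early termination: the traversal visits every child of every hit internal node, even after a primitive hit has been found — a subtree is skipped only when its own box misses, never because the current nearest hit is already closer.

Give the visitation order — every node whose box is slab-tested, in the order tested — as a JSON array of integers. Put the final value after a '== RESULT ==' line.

Trace the traversal:
N0 x:[-25/3,8/3] y:[-32,12] z:[-31/3,10/3] -> hit [-25/3,8/3], descend [8, 9, 12, 14]
  N8 x:[-25/3,8/3] y:[-11,12] z:[-31/3,-11/3] -> miss, prune
  N9 x:[-25/3,-2/3] y:[-32,-13] z:[-19/3,-4] -> miss, prune
  N12 x:[-5/3,1] y:[-26,8] z:[-1,2] -> hit [-1,1], descend [2, 11]
    N2 x:[-5/3,1] y:[-10,-1] z:[-1,0] -> miss, prune
    N11 x:[-1,1] y:[-26,8] z:[1,2] -> hit [1,1] leaf, test {P0(miss), P16(miss)}
  N14 x:[-6,-5/3] y:[-10,-4] z:[-10/3,10/3] -> miss, prune

Summary -> nodes [0, 8, 9, 12, 2, 11, 14]; box-tests=7; leaf-entries=1; first=miss

== RESULT ==
[0, 8, 9, 12, 2, 11, 14]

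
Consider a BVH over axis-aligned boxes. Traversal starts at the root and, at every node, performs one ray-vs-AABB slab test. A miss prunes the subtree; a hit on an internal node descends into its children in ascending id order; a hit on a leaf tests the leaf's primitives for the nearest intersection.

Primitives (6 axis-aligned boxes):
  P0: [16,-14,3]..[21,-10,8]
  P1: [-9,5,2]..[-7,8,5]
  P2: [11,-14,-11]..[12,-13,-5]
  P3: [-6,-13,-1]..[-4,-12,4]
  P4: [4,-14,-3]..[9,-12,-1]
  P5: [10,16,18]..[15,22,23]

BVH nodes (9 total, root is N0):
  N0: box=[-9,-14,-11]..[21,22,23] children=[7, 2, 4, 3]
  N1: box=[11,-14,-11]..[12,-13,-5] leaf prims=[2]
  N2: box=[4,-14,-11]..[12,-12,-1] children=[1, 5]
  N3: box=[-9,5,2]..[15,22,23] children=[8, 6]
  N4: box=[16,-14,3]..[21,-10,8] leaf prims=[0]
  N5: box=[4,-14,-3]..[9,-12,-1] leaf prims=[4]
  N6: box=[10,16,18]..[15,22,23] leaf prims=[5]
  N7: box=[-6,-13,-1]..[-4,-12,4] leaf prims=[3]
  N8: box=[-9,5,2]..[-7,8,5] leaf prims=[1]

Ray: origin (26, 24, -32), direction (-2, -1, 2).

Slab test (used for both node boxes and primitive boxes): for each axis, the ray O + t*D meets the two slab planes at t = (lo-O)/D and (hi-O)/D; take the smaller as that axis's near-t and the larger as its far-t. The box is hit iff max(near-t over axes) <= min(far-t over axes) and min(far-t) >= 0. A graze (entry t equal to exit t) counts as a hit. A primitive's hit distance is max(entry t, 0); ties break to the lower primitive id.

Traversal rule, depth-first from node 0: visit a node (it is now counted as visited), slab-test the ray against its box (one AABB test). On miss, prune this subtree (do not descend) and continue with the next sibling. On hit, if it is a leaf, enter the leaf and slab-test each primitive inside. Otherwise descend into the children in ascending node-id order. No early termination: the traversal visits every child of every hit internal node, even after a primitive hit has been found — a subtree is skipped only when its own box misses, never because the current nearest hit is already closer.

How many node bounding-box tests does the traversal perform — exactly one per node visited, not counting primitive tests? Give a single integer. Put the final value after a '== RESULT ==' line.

Traverse from the root:
N0 x:[5/2,35/2] y:[2,38] z:[21/2,55/2] -> hit [21/2,35/2], descend [2, 3, 4, 7]
  N2 x:[7,11] y:[36,38] z:[21/2,31/2] -> miss, prune
  N3 x:[11/2,35/2] y:[2,19] z:[17,55/2] -> hit [17,35/2], descend [6, 8]
    N6 x:[11/2,8] y:[2,8] z:[25,55/2] -> miss, prune
    N8 x:[33/2,35/2] y:[16,19] z:[17,37/2] -> hit [17,35/2] leaf, test {P1@t=17}
  N4 x:[5/2,5] y:[34,38] z:[35/2,20] -> miss, prune
  N7 x:[15,16] y:[36,37] z:[31/2,18] -> miss, prune

order=[0, 2, 3, 6, 8, 4, 7]  |boxes|=7  |leaves|=1  hit=P1

== RESULT ==
7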